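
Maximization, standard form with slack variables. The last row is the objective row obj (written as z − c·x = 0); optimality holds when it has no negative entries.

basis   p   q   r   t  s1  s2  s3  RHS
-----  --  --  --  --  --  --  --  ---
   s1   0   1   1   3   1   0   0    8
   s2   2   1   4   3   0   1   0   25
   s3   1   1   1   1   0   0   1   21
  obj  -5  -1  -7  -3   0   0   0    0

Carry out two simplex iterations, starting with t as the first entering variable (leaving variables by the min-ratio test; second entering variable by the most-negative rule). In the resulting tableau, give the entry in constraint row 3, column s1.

-1/9

Ratio test on column t — row 1: 8/3 = 8/3; row 2: 25/3 = 25/3; row 3: 21/1 = 21. Minimum is 8/3 at row 1 (s1 leaves); pivot element 3.
Divide row 1 by 3; eliminate column t from the other rows.
Second iteration: most negative obj-row entry is -6 in column r, so r enters.
Ratio test on column r — row 1: (8/3)/(1/3) = 8; row 2: 17/3 = 17/3; row 3: (55/3)/(2/3) = 55/2. Minimum is 17/3 at row 2 (s2 leaves); pivot element 3.
Divide row 2 by 3; eliminate column r from the other rows.
After both pivots, the entry at constraint row 3, column s1 is -1/9.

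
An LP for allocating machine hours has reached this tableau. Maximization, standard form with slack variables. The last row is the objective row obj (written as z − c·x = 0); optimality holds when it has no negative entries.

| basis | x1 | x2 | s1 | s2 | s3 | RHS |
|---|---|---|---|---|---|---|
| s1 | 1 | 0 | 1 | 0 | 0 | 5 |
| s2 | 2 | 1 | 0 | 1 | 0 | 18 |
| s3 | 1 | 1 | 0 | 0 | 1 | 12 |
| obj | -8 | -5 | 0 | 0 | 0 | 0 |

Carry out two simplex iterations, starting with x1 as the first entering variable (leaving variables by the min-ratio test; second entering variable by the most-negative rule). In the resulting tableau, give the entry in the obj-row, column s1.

3

Ratio test on column x1 — row 1: 5/1 = 5; row 2: 18/2 = 9; row 3: 12/1 = 12. Minimum is 5 at row 1 (s1 leaves); pivot element 1.
Divide row 1 by 1; eliminate column x1 from the other rows.
Second iteration: most negative obj-row entry is -5 in column x2, so x2 enters.
Ratio test on column x2 — row 1: entry 0 ≤ 0; row 2: 8/1 = 8; row 3: 7/1 = 7. Minimum is 7 at row 3 (s3 leaves); pivot element 1.
Divide row 3 by 1; eliminate column x2 from the other rows.
After both pivots, the entry at the obj-row, column s1 is 3.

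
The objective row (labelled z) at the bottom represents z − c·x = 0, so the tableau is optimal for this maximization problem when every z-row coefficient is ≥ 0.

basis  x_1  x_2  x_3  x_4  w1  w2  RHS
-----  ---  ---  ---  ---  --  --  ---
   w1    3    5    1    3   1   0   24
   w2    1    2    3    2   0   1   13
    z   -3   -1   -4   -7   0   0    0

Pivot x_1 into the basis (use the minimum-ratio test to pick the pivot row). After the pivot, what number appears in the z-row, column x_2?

4

Ratio test on column x_1 — row 1: 24/3 = 8; row 2: 13/1 = 13. Minimum is 8 at row 1 (w1 leaves); pivot element 3.
Divide row 1 by 3; eliminate column x_1 from the other rows.
z-row update in column x_2: -1 − (-3)·(5/3) = 4.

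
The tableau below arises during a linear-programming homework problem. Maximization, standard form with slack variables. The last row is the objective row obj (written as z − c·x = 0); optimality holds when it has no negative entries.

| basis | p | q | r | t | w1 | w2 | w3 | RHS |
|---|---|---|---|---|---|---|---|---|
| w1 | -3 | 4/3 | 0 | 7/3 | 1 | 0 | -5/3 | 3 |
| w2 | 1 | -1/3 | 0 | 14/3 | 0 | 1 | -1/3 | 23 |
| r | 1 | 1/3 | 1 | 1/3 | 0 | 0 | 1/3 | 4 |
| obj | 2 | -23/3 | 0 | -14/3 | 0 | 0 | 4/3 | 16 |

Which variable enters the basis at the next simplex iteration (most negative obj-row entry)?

q

Negative obj-row entries: q: -23/3, t: -14/3.
The most negative is -23/3 in column q, so q enters.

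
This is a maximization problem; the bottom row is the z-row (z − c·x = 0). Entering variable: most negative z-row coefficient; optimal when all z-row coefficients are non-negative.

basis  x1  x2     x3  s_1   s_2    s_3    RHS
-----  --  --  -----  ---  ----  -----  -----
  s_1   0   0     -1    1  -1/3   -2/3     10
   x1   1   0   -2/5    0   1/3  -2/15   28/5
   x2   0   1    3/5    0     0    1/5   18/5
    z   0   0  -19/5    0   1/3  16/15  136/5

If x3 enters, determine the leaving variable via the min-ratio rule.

x2

Column x3 entries and ratios — s_1: -1 ≤ 0, skip; x1: -2/5 ≤ 0, skip; x2: (18/5)/(3/5) = 6.
Smallest ratio is 6 in the row of x2, so x2 leaves.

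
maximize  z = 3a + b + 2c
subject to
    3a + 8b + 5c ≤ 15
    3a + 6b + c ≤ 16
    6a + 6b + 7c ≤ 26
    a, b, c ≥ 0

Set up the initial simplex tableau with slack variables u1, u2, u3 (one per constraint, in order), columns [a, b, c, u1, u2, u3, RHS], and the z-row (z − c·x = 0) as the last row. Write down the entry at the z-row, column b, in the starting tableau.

-1

The z-row carries the negated objective coefficients: the b entry is -1.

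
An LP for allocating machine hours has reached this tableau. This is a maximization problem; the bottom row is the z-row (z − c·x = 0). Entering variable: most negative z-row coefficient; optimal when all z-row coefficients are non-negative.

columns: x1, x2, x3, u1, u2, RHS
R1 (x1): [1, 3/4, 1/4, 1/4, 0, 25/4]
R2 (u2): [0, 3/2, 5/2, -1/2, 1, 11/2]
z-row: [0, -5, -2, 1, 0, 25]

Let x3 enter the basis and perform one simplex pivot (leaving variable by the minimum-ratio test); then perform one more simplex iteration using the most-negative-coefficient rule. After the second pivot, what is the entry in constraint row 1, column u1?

Ratio test on column x3 — row 1: (25/4)/(1/4) = 25; row 2: (11/2)/(5/2) = 11/5. Minimum is 11/5 at row 2 (u2 leaves); pivot element 5/2.
Divide row 2 by 5/2; eliminate column x3 from the other rows.
Second iteration: most negative z-row entry is -19/5 in column x2, so x2 enters.
Ratio test on column x2 — row 1: (57/10)/(3/5) = 19/2; row 2: (11/5)/(3/5) = 11/3. Minimum is 11/3 at row 2 (x3 leaves); pivot element 3/5.
Divide row 2 by 3/5; eliminate column x2 from the other rows.
After both pivots, the entry at constraint row 1, column u1 is 1/2.

1/2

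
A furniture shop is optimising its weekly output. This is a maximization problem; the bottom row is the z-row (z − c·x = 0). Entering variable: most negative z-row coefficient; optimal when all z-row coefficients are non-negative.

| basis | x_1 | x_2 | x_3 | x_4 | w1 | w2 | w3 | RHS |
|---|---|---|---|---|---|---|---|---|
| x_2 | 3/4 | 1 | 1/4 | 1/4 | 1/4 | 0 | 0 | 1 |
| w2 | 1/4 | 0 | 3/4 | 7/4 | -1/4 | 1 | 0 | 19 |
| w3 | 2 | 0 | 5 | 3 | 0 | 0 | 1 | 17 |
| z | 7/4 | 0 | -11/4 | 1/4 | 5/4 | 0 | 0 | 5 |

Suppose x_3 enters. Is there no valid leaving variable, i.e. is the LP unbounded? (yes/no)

Column x_3 has positive entries in row(s) 1, 2, 3, so the ratio test bounds it — not unbounded.

no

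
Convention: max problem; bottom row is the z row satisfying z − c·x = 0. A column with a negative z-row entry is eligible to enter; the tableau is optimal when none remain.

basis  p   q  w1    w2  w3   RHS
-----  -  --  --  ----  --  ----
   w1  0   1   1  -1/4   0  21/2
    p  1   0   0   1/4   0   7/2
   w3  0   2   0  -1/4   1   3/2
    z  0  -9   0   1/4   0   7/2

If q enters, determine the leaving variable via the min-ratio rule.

Column q entries and ratios — w1: (21/2)/1 = 21/2; p: 0 ≤ 0, skip; w3: (3/2)/2 = 3/4.
Smallest ratio is 3/4 in the row of w3, so w3 leaves.

w3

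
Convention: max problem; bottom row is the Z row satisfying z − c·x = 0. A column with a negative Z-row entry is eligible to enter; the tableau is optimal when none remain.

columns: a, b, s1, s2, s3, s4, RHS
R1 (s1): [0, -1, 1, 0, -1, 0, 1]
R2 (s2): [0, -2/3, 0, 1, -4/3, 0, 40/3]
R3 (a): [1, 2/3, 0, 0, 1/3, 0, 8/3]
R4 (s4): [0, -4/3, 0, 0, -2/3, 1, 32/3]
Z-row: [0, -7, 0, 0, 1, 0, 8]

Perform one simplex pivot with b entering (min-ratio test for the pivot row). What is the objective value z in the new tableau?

Ratio test on column b — row 1: entry -1 ≤ 0; row 2: entry -2/3 ≤ 0; row 3: (8/3)/(2/3) = 4; row 4: entry -4/3 ≤ 0. Minimum is 4 at row 3 (a leaves); pivot element 2/3.
Pivot on row 3; the Z-row RHS becomes 8 − (-7)·4 = 36.

36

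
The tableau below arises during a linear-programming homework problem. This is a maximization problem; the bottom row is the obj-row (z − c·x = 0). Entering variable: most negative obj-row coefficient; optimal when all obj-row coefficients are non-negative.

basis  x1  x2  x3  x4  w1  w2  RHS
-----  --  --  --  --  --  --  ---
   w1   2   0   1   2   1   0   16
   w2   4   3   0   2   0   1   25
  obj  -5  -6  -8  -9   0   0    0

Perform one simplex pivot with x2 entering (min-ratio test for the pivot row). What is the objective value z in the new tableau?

50

Ratio test on column x2 — row 1: entry 0 ≤ 0; row 2: 25/3 = 25/3. Minimum is 25/3 at row 2 (w2 leaves); pivot element 3.
Pivot on row 2; the obj-row RHS becomes 0 − (-6)·(25/3) = 50.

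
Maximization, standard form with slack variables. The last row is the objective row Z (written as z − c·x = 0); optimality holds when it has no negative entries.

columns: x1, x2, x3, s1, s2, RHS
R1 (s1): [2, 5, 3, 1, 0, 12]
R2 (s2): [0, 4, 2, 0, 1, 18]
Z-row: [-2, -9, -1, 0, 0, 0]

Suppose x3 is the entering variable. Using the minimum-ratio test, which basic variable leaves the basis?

s1

Column x3 entries and ratios — s1: 12/3 = 4; s2: 18/2 = 9.
Smallest ratio is 4 in the row of s1, so s1 leaves.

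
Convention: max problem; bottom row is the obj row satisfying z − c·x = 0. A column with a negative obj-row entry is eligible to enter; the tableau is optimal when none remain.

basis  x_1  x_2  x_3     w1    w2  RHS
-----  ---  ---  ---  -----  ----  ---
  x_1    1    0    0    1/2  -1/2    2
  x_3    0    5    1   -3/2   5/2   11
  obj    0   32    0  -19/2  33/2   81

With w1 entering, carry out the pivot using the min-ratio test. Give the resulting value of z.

Ratio test on column w1 — row 1: 2/(1/2) = 4; row 2: entry -3/2 ≤ 0. Minimum is 4 at row 1 (x_1 leaves); pivot element 1/2.
Pivot on row 1; the obj-row RHS becomes 81 − (-19/2)·4 = 119.

119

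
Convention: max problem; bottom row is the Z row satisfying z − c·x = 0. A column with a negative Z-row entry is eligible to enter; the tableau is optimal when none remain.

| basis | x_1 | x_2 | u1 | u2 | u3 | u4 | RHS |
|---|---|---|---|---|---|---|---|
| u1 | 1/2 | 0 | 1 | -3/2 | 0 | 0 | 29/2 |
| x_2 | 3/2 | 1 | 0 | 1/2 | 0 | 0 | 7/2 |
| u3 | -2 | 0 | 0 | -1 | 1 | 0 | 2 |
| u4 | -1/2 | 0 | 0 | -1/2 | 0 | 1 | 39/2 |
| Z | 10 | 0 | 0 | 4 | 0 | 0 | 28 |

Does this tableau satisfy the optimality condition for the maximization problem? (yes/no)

yes

Every Z-row coefficient is ≥ 0, so the tableau is optimal.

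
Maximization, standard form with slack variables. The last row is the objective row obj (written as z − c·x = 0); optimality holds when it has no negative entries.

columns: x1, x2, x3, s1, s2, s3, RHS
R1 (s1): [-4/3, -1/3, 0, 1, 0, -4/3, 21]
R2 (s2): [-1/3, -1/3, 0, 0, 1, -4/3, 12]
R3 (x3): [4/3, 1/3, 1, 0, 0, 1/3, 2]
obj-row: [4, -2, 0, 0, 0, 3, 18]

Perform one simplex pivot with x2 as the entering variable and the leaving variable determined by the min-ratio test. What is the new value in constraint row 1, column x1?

0

Ratio test on column x2 — row 1: entry -1/3 ≤ 0; row 2: entry -1/3 ≤ 0; row 3: 2/(1/3) = 6. Minimum is 6 at row 3 (x3 leaves); pivot element 1/3.
Divide row 3 by 1/3; eliminate column x2 from the other rows.
Row 1 update in column x1: -4/3 − (-1/3)·4 = 0.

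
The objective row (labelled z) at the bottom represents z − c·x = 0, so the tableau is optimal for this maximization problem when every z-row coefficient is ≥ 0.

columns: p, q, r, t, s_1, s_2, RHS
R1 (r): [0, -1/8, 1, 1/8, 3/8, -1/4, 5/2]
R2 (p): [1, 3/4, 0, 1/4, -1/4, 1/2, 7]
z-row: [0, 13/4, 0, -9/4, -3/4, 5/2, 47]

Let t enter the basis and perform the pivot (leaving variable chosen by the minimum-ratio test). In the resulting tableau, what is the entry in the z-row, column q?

Ratio test on column t — row 1: (5/2)/(1/8) = 20; row 2: 7/(1/4) = 28. Minimum is 20 at row 1 (r leaves); pivot element 1/8.
Divide row 1 by 1/8; eliminate column t from the other rows.
z-row update in column q: 13/4 − (-9/4)·(-1) = 1.

1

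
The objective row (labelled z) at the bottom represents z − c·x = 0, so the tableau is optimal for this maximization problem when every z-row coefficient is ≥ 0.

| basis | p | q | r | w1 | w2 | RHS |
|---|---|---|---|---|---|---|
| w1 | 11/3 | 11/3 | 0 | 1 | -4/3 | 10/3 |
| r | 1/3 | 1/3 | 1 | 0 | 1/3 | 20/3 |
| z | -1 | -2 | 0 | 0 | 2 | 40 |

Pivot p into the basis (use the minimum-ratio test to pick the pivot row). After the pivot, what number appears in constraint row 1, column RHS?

10/11

Ratio test on column p — row 1: (10/3)/(11/3) = 10/11; row 2: (20/3)/(1/3) = 20. Minimum is 10/11 at row 1 (w1 leaves); pivot element 11/3.
Divide row 1 by 11/3; eliminate column p from the other rows.
In the new row 1, the RHS entry is the old entry divided by the pivot: (10/3)/(11/3) = 10/11.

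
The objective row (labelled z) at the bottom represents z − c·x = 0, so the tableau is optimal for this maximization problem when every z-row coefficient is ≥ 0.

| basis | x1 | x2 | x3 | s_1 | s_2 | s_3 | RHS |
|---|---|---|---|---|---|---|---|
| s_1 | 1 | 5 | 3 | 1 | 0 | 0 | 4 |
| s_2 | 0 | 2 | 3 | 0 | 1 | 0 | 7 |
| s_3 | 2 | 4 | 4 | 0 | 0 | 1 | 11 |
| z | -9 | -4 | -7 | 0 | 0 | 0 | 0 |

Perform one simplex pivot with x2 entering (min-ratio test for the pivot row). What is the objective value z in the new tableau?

16/5

Ratio test on column x2 — row 1: 4/5 = 4/5; row 2: 7/2 = 7/2; row 3: 11/4 = 11/4. Minimum is 4/5 at row 1 (s_1 leaves); pivot element 5.
Pivot on row 1; the z-row RHS becomes 0 − (-4)·(4/5) = 16/5.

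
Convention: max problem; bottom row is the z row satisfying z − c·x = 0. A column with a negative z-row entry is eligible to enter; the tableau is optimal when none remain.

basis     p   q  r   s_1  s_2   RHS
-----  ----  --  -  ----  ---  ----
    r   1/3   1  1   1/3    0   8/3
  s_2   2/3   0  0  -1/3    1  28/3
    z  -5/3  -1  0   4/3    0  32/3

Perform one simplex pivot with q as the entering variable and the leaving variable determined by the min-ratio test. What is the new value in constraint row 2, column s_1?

Ratio test on column q — row 1: (8/3)/1 = 8/3; row 2: entry 0 ≤ 0. Minimum is 8/3 at row 1 (r leaves); pivot element 1.
Divide row 1 by 1; eliminate column q from the other rows.
Row 2 update in column s_1: -1/3 − 0·(1/3) = -1/3.

-1/3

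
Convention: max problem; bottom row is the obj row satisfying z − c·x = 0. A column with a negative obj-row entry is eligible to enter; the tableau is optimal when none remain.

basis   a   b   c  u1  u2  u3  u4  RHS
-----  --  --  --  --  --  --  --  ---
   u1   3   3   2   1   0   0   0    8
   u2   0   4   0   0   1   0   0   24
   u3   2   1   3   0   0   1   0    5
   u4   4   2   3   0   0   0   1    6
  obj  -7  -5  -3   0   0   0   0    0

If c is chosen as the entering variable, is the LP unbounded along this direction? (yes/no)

Column c has positive entries in row(s) 1, 3, 4, so the ratio test bounds it — not unbounded.

no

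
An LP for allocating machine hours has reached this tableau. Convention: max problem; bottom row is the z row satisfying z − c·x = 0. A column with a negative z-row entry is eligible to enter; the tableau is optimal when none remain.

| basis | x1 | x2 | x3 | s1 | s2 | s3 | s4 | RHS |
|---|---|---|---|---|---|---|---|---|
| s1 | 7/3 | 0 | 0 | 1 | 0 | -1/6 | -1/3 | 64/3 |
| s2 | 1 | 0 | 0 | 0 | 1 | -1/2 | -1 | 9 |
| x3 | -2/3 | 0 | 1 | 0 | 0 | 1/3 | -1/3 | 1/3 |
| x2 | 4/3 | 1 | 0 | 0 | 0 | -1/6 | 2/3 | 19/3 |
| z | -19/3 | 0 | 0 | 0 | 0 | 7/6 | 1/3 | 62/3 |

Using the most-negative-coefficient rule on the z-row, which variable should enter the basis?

x1

Negative z-row entries: x1: -19/3.
The most negative is -19/3 in column x1, so x1 enters.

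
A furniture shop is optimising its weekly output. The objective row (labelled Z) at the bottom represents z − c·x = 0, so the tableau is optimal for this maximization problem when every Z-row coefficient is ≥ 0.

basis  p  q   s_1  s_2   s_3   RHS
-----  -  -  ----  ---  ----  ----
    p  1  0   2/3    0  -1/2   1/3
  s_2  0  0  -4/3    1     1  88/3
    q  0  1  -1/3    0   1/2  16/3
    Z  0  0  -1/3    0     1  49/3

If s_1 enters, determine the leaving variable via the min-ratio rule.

Column s_1 entries and ratios — p: (1/3)/(2/3) = 1/2; s_2: -4/3 ≤ 0, skip; q: -1/3 ≤ 0, skip.
Smallest ratio is 1/2 in the row of p, so p leaves.

p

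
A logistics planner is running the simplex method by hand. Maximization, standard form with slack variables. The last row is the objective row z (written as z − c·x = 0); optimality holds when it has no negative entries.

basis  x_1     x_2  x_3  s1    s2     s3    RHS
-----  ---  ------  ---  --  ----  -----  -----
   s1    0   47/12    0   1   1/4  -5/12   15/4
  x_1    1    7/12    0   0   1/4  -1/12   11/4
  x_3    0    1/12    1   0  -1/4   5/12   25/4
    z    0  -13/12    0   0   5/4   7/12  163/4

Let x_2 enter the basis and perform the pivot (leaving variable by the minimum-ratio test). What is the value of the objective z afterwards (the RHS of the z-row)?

Ratio test on column x_2 — row 1: (15/4)/(47/12) = 45/47; row 2: (11/4)/(7/12) = 33/7; row 3: (25/4)/(1/12) = 75. Minimum is 45/47 at row 1 (s1 leaves); pivot element 47/12.
Pivot on row 1; the z-row RHS becomes 163/4 − (-13/12)·(45/47) = 1964/47.

1964/47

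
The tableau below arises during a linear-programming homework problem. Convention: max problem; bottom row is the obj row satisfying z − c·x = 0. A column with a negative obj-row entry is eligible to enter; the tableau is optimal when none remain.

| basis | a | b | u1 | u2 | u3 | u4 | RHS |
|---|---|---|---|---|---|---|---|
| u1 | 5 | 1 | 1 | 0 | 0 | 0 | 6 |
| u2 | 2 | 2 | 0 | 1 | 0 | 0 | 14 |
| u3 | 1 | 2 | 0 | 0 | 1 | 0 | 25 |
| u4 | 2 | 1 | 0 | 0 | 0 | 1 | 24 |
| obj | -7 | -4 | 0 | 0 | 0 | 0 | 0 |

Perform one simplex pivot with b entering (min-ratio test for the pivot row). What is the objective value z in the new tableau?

Ratio test on column b — row 1: 6/1 = 6; row 2: 14/2 = 7; row 3: 25/2 = 25/2; row 4: 24/1 = 24. Minimum is 6 at row 1 (u1 leaves); pivot element 1.
Pivot on row 1; the obj-row RHS becomes 0 − (-4)·6 = 24.

24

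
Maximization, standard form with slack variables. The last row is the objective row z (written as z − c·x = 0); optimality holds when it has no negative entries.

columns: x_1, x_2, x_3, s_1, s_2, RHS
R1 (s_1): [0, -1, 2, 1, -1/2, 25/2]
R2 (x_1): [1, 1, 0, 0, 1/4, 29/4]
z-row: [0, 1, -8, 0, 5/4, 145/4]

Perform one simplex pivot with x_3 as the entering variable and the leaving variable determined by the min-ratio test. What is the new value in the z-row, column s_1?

Ratio test on column x_3 — row 1: (25/2)/2 = 25/4; row 2: entry 0 ≤ 0. Minimum is 25/4 at row 1 (s_1 leaves); pivot element 2.
Divide row 1 by 2; eliminate column x_3 from the other rows.
z-row update in column s_1: 0 − (-8)·(1/2) = 4.

4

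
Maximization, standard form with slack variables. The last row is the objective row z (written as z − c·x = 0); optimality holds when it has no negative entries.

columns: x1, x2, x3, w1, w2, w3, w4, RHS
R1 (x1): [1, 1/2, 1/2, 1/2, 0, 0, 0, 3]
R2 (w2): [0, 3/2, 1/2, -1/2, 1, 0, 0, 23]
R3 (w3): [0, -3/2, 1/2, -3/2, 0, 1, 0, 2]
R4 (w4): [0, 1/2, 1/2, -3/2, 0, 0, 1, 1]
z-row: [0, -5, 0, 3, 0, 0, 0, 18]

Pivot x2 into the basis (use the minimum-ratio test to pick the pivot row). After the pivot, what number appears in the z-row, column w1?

Ratio test on column x2 — row 1: 3/(1/2) = 6; row 2: 23/(3/2) = 46/3; row 3: entry -3/2 ≤ 0; row 4: 1/(1/2) = 2. Minimum is 2 at row 4 (w4 leaves); pivot element 1/2.
Divide row 4 by 1/2; eliminate column x2 from the other rows.
z-row update in column w1: 3 − (-5)·(-3) = -12.

-12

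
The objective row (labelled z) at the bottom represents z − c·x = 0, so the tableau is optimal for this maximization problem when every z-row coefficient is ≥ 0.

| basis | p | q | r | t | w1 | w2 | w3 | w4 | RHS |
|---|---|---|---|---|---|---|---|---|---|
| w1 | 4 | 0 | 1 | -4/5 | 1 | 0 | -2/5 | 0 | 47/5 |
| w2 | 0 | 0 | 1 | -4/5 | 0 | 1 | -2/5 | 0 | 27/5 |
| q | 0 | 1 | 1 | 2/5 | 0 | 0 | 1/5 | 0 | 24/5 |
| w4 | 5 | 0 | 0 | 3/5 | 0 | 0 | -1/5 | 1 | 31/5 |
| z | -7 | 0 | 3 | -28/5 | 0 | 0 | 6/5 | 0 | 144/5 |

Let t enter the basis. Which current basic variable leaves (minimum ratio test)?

Column t entries and ratios — w1: -4/5 ≤ 0, skip; w2: -4/5 ≤ 0, skip; q: (24/5)/(2/5) = 12; w4: (31/5)/(3/5) = 31/3.
Smallest ratio is 31/3 in the row of w4, so w4 leaves.

w4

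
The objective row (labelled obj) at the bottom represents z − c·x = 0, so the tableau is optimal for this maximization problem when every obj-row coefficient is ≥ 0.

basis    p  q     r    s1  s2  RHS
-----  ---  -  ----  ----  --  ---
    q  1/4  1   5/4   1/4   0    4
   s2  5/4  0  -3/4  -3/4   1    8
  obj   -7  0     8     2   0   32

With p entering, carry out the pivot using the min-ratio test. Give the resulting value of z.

Ratio test on column p — row 1: 4/(1/4) = 16; row 2: 8/(5/4) = 32/5. Minimum is 32/5 at row 2 (s2 leaves); pivot element 5/4.
Pivot on row 2; the obj-row RHS becomes 32 − (-7)·(32/5) = 384/5.

384/5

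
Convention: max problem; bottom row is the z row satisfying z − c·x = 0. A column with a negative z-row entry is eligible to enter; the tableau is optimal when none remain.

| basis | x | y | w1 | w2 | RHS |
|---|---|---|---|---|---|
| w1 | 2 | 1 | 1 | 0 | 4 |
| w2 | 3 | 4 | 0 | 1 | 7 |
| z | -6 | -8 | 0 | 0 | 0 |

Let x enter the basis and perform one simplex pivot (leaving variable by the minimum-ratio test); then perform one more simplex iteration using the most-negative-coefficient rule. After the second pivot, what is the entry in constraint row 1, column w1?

4/5

Ratio test on column x — row 1: 4/2 = 2; row 2: 7/3 = 7/3. Minimum is 2 at row 1 (w1 leaves); pivot element 2.
Divide row 1 by 2; eliminate column x from the other rows.
Second iteration: most negative z-row entry is -5 in column y, so y enters.
Ratio test on column y — row 1: 2/(1/2) = 4; row 2: 1/(5/2) = 2/5. Minimum is 2/5 at row 2 (w2 leaves); pivot element 5/2.
Divide row 2 by 5/2; eliminate column y from the other rows.
After both pivots, the entry at constraint row 1, column w1 is 4/5.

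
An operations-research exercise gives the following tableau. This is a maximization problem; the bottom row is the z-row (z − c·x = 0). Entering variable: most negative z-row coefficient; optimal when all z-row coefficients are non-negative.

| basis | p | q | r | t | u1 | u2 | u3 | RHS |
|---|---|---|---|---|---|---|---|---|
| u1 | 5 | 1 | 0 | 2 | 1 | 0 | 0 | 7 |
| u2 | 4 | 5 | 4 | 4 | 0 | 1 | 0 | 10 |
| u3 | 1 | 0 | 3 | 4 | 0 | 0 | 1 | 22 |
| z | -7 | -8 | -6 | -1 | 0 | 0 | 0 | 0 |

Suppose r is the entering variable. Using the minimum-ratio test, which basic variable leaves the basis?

Column r entries and ratios — u1: 0 ≤ 0, skip; u2: 10/4 = 5/2; u3: 22/3 = 22/3.
Smallest ratio is 5/2 in the row of u2, so u2 leaves.

u2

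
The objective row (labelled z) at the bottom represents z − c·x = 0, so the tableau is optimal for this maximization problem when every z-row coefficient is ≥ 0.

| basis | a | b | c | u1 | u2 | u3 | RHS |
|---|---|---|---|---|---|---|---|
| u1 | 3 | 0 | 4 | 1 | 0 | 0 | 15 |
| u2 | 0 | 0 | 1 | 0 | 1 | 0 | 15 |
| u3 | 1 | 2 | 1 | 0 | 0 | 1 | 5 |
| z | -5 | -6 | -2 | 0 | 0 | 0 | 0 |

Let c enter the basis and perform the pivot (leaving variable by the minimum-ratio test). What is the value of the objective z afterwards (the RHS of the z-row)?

Ratio test on column c — row 1: 15/4 = 15/4; row 2: 15/1 = 15; row 3: 5/1 = 5. Minimum is 15/4 at row 1 (u1 leaves); pivot element 4.
Pivot on row 1; the z-row RHS becomes 0 − (-2)·(15/4) = 15/2.

15/2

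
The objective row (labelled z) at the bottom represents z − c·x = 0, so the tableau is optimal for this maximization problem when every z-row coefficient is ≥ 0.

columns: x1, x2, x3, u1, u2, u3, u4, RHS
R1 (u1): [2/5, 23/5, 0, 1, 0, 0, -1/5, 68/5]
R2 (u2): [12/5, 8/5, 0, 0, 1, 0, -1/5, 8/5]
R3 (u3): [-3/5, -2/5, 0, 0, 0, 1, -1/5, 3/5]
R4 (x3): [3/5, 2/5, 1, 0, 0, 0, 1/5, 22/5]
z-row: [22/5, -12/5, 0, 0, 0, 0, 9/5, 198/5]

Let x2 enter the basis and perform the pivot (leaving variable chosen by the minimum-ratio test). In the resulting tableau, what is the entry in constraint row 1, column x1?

-13/2

Ratio test on column x2 — row 1: (68/5)/(23/5) = 68/23; row 2: (8/5)/(8/5) = 1; row 3: entry -2/5 ≤ 0; row 4: (22/5)/(2/5) = 11. Minimum is 1 at row 2 (u2 leaves); pivot element 8/5.
Divide row 2 by 8/5; eliminate column x2 from the other rows.
Row 1 update in column x1: 2/5 − (23/5)·(3/2) = -13/2.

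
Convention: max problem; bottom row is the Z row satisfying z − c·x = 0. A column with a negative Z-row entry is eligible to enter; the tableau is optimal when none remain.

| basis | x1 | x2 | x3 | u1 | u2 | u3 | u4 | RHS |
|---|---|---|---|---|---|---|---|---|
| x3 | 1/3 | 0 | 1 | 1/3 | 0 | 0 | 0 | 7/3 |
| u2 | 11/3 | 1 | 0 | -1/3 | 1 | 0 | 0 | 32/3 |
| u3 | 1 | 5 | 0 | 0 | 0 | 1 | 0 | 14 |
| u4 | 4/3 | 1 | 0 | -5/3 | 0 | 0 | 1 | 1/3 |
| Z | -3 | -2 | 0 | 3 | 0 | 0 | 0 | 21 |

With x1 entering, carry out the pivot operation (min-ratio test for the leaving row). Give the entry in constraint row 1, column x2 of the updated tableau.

-1/4

Ratio test on column x1 — row 1: (7/3)/(1/3) = 7; row 2: (32/3)/(11/3) = 32/11; row 3: 14/1 = 14; row 4: (1/3)/(4/3) = 1/4. Minimum is 1/4 at row 4 (u4 leaves); pivot element 4/3.
Divide row 4 by 4/3; eliminate column x1 from the other rows.
Row 1 update in column x2: 0 − (1/3)·(3/4) = -1/4.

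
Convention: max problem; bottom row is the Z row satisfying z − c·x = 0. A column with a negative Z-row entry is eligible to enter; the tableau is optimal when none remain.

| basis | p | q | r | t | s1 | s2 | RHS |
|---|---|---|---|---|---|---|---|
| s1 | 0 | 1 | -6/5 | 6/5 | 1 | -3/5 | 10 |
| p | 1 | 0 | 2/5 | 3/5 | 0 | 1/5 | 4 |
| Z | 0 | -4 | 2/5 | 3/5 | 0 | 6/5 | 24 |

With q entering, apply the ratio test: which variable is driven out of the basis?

s1

Column q entries and ratios — s1: 10/1 = 10; p: 0 ≤ 0, skip.
Smallest ratio is 10 in the row of s1, so s1 leaves.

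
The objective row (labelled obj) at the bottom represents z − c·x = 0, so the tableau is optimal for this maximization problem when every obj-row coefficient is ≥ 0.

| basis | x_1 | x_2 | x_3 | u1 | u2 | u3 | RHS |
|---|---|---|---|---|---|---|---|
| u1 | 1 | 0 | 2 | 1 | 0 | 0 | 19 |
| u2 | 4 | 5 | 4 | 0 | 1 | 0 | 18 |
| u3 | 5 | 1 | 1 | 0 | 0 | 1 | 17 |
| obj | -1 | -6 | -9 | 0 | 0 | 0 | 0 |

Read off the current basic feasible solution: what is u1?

19

u1 is basic (row 1); its value is the RHS of that row, 19.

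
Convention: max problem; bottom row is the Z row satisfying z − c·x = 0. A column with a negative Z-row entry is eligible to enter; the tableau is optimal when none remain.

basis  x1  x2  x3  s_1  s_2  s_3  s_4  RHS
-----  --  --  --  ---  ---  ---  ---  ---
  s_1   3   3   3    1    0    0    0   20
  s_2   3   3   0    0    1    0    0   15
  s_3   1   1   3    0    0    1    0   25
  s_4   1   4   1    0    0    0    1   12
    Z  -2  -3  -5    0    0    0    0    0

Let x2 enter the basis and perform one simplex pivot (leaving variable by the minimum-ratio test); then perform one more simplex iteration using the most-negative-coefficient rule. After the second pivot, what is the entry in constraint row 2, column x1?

Ratio test on column x2 — row 1: 20/3 = 20/3; row 2: 15/3 = 5; row 3: 25/1 = 25; row 4: 12/4 = 3. Minimum is 3 at row 4 (s_4 leaves); pivot element 4.
Divide row 4 by 4; eliminate column x2 from the other rows.
Second iteration: most negative Z-row entry is -17/4 in column x3, so x3 enters.
Ratio test on column x3 — row 1: 11/(9/4) = 44/9; row 2: entry -3/4 ≤ 0; row 3: 22/(11/4) = 8; row 4: 3/(1/4) = 12. Minimum is 44/9 at row 1 (s_1 leaves); pivot element 9/4.
Divide row 1 by 9/4; eliminate column x3 from the other rows.
After both pivots, the entry at constraint row 2, column x1 is 3.

3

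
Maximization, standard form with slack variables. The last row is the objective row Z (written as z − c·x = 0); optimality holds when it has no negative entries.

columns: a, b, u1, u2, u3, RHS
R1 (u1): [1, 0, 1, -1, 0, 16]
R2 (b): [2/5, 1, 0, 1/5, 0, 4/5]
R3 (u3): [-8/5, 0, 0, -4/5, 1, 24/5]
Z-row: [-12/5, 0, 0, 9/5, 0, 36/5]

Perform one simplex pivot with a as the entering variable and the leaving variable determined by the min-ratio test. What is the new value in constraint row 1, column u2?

Ratio test on column a — row 1: 16/1 = 16; row 2: (4/5)/(2/5) = 2; row 3: entry -8/5 ≤ 0. Minimum is 2 at row 2 (b leaves); pivot element 2/5.
Divide row 2 by 2/5; eliminate column a from the other rows.
Row 1 update in column u2: -1 − 1·(1/2) = -3/2.

-3/2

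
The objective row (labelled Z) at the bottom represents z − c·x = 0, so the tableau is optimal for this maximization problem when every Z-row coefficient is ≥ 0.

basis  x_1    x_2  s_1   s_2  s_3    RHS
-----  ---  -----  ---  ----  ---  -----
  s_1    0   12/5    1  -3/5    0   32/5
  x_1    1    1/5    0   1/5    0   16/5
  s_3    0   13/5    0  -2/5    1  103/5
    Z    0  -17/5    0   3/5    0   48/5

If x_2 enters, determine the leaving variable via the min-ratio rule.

s_1

Column x_2 entries and ratios — s_1: (32/5)/(12/5) = 8/3; x_1: (16/5)/(1/5) = 16; s_3: (103/5)/(13/5) = 103/13.
Smallest ratio is 8/3 in the row of s_1, so s_1 leaves.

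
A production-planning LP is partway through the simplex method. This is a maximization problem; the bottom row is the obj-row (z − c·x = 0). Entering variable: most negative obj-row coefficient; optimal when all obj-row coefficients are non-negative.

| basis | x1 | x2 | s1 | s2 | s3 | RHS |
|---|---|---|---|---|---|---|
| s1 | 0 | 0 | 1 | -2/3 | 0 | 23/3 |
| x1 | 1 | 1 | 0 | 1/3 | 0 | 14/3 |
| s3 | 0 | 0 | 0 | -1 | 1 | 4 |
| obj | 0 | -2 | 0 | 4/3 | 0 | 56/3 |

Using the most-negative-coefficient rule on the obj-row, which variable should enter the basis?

x2

Negative obj-row entries: x2: -2.
The most negative is -2 in column x2, so x2 enters.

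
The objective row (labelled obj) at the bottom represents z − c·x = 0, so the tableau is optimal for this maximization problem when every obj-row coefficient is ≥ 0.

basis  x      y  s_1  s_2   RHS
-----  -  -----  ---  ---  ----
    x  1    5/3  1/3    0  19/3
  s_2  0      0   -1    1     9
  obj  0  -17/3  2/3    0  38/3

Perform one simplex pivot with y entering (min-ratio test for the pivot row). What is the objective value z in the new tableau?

Ratio test on column y — row 1: (19/3)/(5/3) = 19/5; row 2: entry 0 ≤ 0. Minimum is 19/5 at row 1 (x leaves); pivot element 5/3.
Pivot on row 1; the obj-row RHS becomes 38/3 − (-17/3)·(19/5) = 171/5.

171/5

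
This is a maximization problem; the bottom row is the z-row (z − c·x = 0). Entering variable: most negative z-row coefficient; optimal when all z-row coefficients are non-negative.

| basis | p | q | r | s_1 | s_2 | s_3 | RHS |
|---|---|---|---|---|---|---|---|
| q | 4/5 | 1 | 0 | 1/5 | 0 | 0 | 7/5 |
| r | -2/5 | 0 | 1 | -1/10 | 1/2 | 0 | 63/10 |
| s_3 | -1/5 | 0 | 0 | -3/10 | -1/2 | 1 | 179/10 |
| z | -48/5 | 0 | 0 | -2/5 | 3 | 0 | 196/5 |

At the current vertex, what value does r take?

r is basic (row 2); its value is the RHS of that row, 63/10.

63/10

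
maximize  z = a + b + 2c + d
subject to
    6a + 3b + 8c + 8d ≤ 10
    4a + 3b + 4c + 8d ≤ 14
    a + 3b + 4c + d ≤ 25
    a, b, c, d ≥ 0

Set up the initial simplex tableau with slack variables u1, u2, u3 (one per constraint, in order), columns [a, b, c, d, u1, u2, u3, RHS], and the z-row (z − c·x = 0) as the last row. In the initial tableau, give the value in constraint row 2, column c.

Constraint 2 has coefficient 4 on c.

4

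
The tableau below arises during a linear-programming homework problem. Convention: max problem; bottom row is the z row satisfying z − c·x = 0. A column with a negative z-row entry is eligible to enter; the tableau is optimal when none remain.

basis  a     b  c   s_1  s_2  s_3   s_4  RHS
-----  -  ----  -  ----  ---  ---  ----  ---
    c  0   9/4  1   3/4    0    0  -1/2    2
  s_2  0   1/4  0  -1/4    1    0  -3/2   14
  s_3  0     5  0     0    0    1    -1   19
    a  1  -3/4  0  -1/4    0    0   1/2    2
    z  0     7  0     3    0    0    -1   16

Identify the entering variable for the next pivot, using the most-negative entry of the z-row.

s_4

Negative z-row entries: s_4: -1.
The most negative is -1 in column s_4, so s_4 enters.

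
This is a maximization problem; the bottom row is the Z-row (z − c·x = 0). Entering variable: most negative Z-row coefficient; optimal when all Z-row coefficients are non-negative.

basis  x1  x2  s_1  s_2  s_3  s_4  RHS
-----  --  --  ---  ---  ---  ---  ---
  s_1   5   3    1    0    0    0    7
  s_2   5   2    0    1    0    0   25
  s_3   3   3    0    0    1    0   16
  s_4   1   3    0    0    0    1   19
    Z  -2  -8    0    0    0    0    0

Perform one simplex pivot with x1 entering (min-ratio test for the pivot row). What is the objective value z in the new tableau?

Ratio test on column x1 — row 1: 7/5 = 7/5; row 2: 25/5 = 5; row 3: 16/3 = 16/3; row 4: 19/1 = 19. Minimum is 7/5 at row 1 (s_1 leaves); pivot element 5.
Pivot on row 1; the Z-row RHS becomes 0 − (-2)·(7/5) = 14/5.

14/5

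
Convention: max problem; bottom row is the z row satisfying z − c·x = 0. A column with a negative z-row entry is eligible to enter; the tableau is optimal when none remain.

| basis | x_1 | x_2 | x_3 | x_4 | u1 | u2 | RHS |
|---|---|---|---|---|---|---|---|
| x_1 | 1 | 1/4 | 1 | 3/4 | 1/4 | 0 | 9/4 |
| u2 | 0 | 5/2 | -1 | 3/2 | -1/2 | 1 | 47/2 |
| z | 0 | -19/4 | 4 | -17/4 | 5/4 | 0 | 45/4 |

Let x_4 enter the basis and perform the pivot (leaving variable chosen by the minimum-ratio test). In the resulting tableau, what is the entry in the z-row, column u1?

Ratio test on column x_4 — row 1: (9/4)/(3/4) = 3; row 2: (47/2)/(3/2) = 47/3. Minimum is 3 at row 1 (x_1 leaves); pivot element 3/4.
Divide row 1 by 3/4; eliminate column x_4 from the other rows.
z-row update in column u1: 5/4 − (-17/4)·(1/3) = 8/3.

8/3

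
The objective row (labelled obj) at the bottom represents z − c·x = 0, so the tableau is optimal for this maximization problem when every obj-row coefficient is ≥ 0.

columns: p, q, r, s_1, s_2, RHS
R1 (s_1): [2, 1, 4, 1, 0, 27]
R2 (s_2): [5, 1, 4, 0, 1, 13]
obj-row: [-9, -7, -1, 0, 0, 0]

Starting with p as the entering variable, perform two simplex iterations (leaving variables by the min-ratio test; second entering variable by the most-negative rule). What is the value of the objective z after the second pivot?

Ratio test on column p — row 1: 27/2 = 27/2; row 2: 13/5 = 13/5. Minimum is 13/5 at row 2 (s_2 leaves); pivot element 5.
Pivot on row 2; the obj-row RHS becomes 0 − (-9)·(13/5) = 117/5.
Next entering variable (most negative obj-row entry -26/5): q.
Ratio test on column q — row 1: (109/5)/(3/5) = 109/3; row 2: (13/5)/(1/5) = 13. Minimum is 13 at row 2 (p leaves); pivot element 1/5.
After the second pivot the obj-row RHS is 117/5 − (-26/5)·13 = 91.

91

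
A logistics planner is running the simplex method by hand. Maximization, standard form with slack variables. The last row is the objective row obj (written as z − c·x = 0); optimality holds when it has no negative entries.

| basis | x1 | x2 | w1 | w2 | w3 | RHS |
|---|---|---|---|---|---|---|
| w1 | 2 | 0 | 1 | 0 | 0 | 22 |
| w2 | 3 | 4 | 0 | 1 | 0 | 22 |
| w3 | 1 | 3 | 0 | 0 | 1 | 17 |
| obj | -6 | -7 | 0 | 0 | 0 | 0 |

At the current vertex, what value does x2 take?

x2 is not in the basis, so in the current basic feasible solution x2 = 0.

0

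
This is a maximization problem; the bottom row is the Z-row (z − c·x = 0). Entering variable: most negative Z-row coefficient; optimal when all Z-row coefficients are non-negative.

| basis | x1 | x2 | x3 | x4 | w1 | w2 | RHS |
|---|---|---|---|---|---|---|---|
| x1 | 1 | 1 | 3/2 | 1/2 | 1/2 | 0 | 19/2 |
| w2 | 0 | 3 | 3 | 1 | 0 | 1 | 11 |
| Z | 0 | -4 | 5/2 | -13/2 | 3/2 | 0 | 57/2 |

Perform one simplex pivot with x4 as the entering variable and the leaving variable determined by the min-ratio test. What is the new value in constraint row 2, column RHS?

Ratio test on column x4 — row 1: (19/2)/(1/2) = 19; row 2: 11/1 = 11. Minimum is 11 at row 2 (w2 leaves); pivot element 1.
Divide row 2 by 1; eliminate column x4 from the other rows.
In the new row 2, the RHS entry is the old entry divided by the pivot: 11/1 = 11.

11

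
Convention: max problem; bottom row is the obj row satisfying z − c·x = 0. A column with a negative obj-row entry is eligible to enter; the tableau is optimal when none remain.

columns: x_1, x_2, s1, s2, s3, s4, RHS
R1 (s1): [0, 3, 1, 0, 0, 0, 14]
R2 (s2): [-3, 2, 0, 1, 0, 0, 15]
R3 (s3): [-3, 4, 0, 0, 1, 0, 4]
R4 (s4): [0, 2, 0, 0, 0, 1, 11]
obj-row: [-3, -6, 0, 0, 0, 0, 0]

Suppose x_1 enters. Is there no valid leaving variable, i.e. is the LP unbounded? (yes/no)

yes

Every constraint-row entry in column x_1 is ≤ 0, so increasing x_1 is unbounded.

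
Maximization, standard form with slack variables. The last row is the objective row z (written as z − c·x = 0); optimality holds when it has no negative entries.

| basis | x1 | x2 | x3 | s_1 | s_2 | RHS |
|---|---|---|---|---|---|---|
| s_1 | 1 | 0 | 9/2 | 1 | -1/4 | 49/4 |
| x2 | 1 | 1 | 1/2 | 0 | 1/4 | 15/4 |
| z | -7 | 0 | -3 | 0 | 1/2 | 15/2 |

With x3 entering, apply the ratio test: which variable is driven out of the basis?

Column x3 entries and ratios — s_1: (49/4)/(9/2) = 49/18; x2: (15/4)/(1/2) = 15/2.
Smallest ratio is 49/18 in the row of s_1, so s_1 leaves.

s_1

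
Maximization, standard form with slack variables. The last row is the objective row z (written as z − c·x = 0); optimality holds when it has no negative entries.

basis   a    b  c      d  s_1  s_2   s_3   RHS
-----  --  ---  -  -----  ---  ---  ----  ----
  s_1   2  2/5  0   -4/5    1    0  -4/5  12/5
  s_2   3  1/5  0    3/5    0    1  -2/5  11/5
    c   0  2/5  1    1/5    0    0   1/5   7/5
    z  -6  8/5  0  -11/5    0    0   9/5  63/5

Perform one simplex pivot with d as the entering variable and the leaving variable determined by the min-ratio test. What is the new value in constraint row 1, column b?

2/3

Ratio test on column d — row 1: entry -4/5 ≤ 0; row 2: (11/5)/(3/5) = 11/3; row 3: (7/5)/(1/5) = 7. Minimum is 11/3 at row 2 (s_2 leaves); pivot element 3/5.
Divide row 2 by 3/5; eliminate column d from the other rows.
Row 1 update in column b: 2/5 − (-4/5)·(1/3) = 2/3.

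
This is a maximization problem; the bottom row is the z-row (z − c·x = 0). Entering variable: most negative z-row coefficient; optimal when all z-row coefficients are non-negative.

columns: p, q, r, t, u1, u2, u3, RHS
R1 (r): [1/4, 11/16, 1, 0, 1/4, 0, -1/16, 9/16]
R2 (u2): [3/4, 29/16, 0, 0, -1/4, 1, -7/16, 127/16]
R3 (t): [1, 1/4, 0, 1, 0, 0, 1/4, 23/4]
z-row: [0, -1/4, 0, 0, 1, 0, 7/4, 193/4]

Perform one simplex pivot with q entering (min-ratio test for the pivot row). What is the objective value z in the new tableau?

Ratio test on column q — row 1: (9/16)/(11/16) = 9/11; row 2: (127/16)/(29/16) = 127/29; row 3: (23/4)/(1/4) = 23. Minimum is 9/11 at row 1 (r leaves); pivot element 11/16.
Pivot on row 1; the z-row RHS becomes 193/4 − (-1/4)·(9/11) = 533/11.

533/11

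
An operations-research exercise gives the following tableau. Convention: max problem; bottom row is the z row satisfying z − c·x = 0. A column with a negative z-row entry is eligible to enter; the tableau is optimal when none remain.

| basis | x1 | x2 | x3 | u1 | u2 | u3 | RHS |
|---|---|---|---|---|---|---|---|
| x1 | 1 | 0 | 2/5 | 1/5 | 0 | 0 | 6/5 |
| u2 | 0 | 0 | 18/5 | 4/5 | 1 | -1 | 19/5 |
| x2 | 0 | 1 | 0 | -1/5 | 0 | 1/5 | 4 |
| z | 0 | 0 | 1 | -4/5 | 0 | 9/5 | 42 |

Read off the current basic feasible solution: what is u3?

u3 is not in the basis, so in the current basic feasible solution u3 = 0.

0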